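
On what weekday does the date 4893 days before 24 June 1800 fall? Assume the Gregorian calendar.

Jun 24, 1800 is a Tuesday.
4893 mod 7 = 0, so 4893 days before a Tuesday is Tuesday − 0 = Tuesday.

Tuesday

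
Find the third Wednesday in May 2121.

May 1, 2121 is a Thursday.
The first Wednesday is therefore May 7 (6 days later).
The third Wednesday is 7 + 2×7 = May 21.

May 21, 2121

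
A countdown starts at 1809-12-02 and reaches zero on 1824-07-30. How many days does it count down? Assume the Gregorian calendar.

Dec 2, 1809 → Dec 2, 1810: 365 days.
Dec 2, 1810 → Dec 2, 1811: 365 days.
Dec 2, 1811 → Dec 2, 1812: 366 days (Feb 29, 1812 is in that span).
Dec 2, 1812 → Dec 2, 1813: 365 days.
Dec 2, 1813 → Dec 2, 1814: 365 days.
Dec 2, 1814 → Dec 2, 1815: 365 days.
Dec 2, 1815 → Dec 2, 1816: 366 days (Feb 29, 1816 is in that span).
Dec 2, 1816 → Dec 2, 1817: 365 days.
Dec 2, 1817 → Dec 2, 1818: 365 days.
Dec 2, 1818 → Dec 2, 1819: 365 days.
Dec 2, 1819 → Dec 2, 1820: 366 days (Feb 29, 1820 is in that span).
Dec 2, 1820 → Dec 2, 1821: 365 days.
Dec 2, 1821 → Dec 2, 1822: 365 days.
Dec 2, 1822 → Dec 2, 1823: 365 days.
Dec 2, 1823 → Jan 2, 1824: 31 days (December has 31).
Jan 2, 1824 → Feb 2, 1824: 31 days (January has 31).
Feb 2, 1824 → Mar 2, 1824: 29 days (February has 29).
Mar 2, 1824 → Apr 2, 1824: 31 days (March has 31).
Apr 2, 1824 → May 2, 1824: 30 days (April has 30).
May 2, 1824 → Jun 2, 1824: 31 days (May has 31).
Jun 2, 1824 → Jul 2, 1824: 30 days (June has 30).
Jul 2, 1824 → Jul 30, 1824: 28 days.
Total: 5354 days.

5354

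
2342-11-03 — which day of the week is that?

Tuesday

Doomsday rule: the anchor day for the 2300s is Wednesday. For year 42: 42÷12 = 3 r 6, and 6÷4 = 1, so 3+6+1 = 10.
Wednesday + 10 ≡ Saturday — that's 2342's doomsday.
In November the doomsday date is Nov 7.
Nov 3 is 4 days before Nov 7; 4 mod 7 = 4, so Saturday − 4 = Tuesday.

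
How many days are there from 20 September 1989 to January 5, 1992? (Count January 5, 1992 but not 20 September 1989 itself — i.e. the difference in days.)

Sep 20, 1989 → Sep 20, 1990: 365 days.
Sep 20, 1990 → Sep 20, 1991: 365 days.
Sep 20, 1991 → Oct 20, 1991: 30 days (September has 30).
Oct 20, 1991 → Nov 20, 1991: 31 days (October has 31).
Nov 20, 1991 → Dec 20, 1991: 30 days (November has 30).
Dec 20, 1991 → Jan 5, 1992: 16 days.
Total: 837 days.

837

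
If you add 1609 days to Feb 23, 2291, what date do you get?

July 21, 2295

+365 (one year) → Feb 23, 2292 (1244 left).
+366 (one year; includes Feb 29, 2292) → Feb 23, 2293 (878 left).
+365 (one year) → Feb 23, 2294 (513 left).
+365 (one year) → Feb 23, 2295 (148 left).
Feb has 28 days: +6 → Mar 1, 2295 (142 left).
Mar has 31 days: +31 → Apr 1, 2295 (111 left).
Apr has 30 days: +30 → May 1, 2295 (81 left).
May has 31 days: +31 → Jun 1, 2295 (50 left).
Jun has 30 days: +30 → Jul 1, 2295 (20 left).
+20 → Jul 21, 2295.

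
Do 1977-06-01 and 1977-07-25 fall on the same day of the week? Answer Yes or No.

From Jun 1, 1977 to Jul 25, 1977 is 54 days.
54 mod 7 = 5, so they are different weekdays.
(Jun 1, 1977 is a Wednesday; Jul 25, 1977 is a Monday.)

No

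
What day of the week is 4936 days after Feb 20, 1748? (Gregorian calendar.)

Wednesday

First find the weekday of Feb 20, 1748. Doomsday rule: the anchor day for the 1700s is Sunday. For year 48: 48÷12 = 4 r 0, and 0÷4 = 0, so 4+0+0 = 4.
Sunday + 4 ≡ Thursday — that's 1748's doomsday.
In February the doomsday date is Feb 29 (1748 is a leap year (divisible by 4)).
Feb 20 is 9 days before Feb 29; 9 mod 7 = 2, so Thursday − 2 = Tuesday.
4936 mod 7 = 1, so 4936 days after a Tuesday is Tuesday + 1 = Wednesday.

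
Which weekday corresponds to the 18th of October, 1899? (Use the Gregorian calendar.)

Wednesday

Doomsday rule: the anchor day for the 1800s is Friday. For year 99: 99÷12 = 8 r 3, and 3÷4 = 0, so 8+3+0 = 11.
Friday + 11 ≡ Tuesday — that's 1899's doomsday.
In October the doomsday date is Oct 10.
Oct 18 is 8 days after Oct 10; 8 mod 7 = 1, so Tuesday + 1 = Wednesday.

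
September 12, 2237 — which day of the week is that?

Tuesday

Doomsday rule: the anchor day for the 2200s is Friday. For year 37: 37÷12 = 3 r 1, and 1÷4 = 0, so 3+1+0 = 4.
Friday + 4 ≡ Tuesday — that's 2237's doomsday.
In September the doomsday date is Sep 5.
Sep 12 is 7 days after Sep 5; 7 mod 7 = 0, so Tuesday + 0 = Tuesday.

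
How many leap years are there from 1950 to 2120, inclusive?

42

Multiples of 4 in [1950,2120]: 43.
Of those, multiples of 100: 2 (not leap unless ÷400).
Multiples of 400: 1.
Leap years = 43 − 2 + 1 = 42.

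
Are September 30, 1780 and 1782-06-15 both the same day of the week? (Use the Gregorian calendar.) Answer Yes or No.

Yes

From Sep 30, 1780 to Jun 15, 1782 is 623 days.
623 mod 7 = 0, so they are the same weekday.
(Sep 30, 1780 is a Saturday; Jun 15, 1782 is a Saturday.)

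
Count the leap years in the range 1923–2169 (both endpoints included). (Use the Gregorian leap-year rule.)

61

Multiples of 4 in [1923,2169]: 62.
Of those, multiples of 100: 2 (not leap unless ÷400).
Multiples of 400: 1.
Leap years = 62 − 2 + 1 = 61.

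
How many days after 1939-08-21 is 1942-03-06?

Aug 21, 1939 → Aug 21, 1940: 366 days (Feb 29, 1940 is in that span).
Aug 21, 1940 → Aug 21, 1941: 365 days.
Aug 21, 1941 → Sep 21, 1941: 31 days (August has 31).
Sep 21, 1941 → Oct 21, 1941: 30 days (September has 30).
Oct 21, 1941 → Nov 21, 1941: 31 days (October has 31).
Nov 21, 1941 → Dec 21, 1941: 30 days (November has 30).
Dec 21, 1941 → Jan 21, 1942: 31 days (December has 31).
Jan 21, 1942 → Feb 21, 1942: 31 days (January has 31).
Feb 21, 1942 → Mar 6, 1942: 13 days.
Total: 928 days.

928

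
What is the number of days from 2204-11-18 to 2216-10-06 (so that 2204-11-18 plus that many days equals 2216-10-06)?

Nov 18, 2204 → Nov 18, 2205: 365 days.
Nov 18, 2205 → Nov 18, 2206: 365 days.
Nov 18, 2206 → Nov 18, 2207: 365 days.
Nov 18, 2207 → Nov 18, 2208: 366 days (Feb 29, 2208 is in that span).
Nov 18, 2208 → Nov 18, 2209: 365 days.
Nov 18, 2209 → Nov 18, 2210: 365 days.
Nov 18, 2210 → Nov 18, 2211: 365 days.
Nov 18, 2211 → Nov 18, 2212: 366 days (Feb 29, 2212 is in that span).
Nov 18, 2212 → Nov 18, 2213: 365 days.
Nov 18, 2213 → Nov 18, 2214: 365 days.
Nov 18, 2214 → Nov 18, 2215: 365 days.
Nov 18, 2215 → Dec 18, 2215: 30 days (November has 30).
Dec 18, 2215 → Jan 18, 2216: 31 days (December has 31).
Jan 18, 2216 → Feb 18, 2216: 31 days (January has 31).
Feb 18, 2216 → Mar 18, 2216: 29 days (February has 29).
Mar 18, 2216 → Apr 18, 2216: 31 days (March has 31).
Apr 18, 2216 → May 18, 2216: 30 days (April has 30).
May 18, 2216 → Jun 18, 2216: 31 days (May has 31).
Jun 18, 2216 → Jul 18, 2216: 30 days (June has 30).
Jul 18, 2216 → Aug 18, 2216: 31 days (July has 31).
Aug 18, 2216 → Sep 18, 2216: 31 days (August has 31).
Sep 18, 2216 → Oct 6, 2216: 18 days.
Total: 4340 days.

4340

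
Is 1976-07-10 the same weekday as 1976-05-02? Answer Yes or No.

No

From May 2, 1976 to Jul 10, 1976 is 69 days.
69 mod 7 = 6, so they are different weekdays.
(May 2, 1976 is a Sunday; Jul 10, 1976 is a Saturday.)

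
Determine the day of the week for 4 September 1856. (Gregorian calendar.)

Doomsday rule: the anchor day for the 1800s is Friday. For year 56: 56÷12 = 4 r 8, and 8÷4 = 2, so 4+8+2 = 14.
Friday + 14 ≡ Friday — that's 1856's doomsday.
In September the doomsday date is Sep 5.
Sep 4 is 1 day before Sep 5; 1 mod 7 = 1, so Friday − 1 = Thursday.

Thursday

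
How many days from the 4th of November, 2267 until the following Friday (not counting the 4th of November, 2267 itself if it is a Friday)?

Nov 4, 2267 is a Monday.
From Monday to the next Friday is 4 days.

4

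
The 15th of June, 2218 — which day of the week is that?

Doomsday rule: the anchor day for the 2200s is Friday. For year 18: 18÷12 = 1 r 6, and 6÷4 = 1, so 1+6+1 = 8.
Friday + 8 ≡ Saturday — that's 2218's doomsday.
In June the doomsday date is Jun 6.
Jun 15 is 9 days after Jun 6; 9 mod 7 = 2, so Saturday + 2 = Monday.

Monday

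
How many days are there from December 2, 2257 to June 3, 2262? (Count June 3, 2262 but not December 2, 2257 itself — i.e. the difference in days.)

Dec 2, 2257 → Dec 2, 2258: 365 days.
Dec 2, 2258 → Dec 2, 2259: 365 days.
Dec 2, 2259 → Dec 2, 2260: 366 days (Feb 29, 2260 is in that span).
Dec 2, 2260 → Dec 2, 2261: 365 days.
Dec 2, 2261 → Jan 2, 2262: 31 days (December has 31).
Jan 2, 2262 → Feb 2, 2262: 31 days (January has 31).
Feb 2, 2262 → Mar 2, 2262: 28 days (February has 28).
Mar 2, 2262 → Apr 2, 2262: 31 days (March has 31).
Apr 2, 2262 → May 2, 2262: 30 days (April has 30).
May 2, 2262 → Jun 2, 2262: 31 days (May has 31).
Jun 2, 2262 → Jun 3, 2262: 1 days.
Total: 1644 days.

1644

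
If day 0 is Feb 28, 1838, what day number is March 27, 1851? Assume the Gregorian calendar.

Feb 28, 1838 → Feb 28, 1839: 365 days.
Feb 28, 1839 → Feb 28, 1840: 365 days.
Feb 28, 1840 → Feb 28, 1841: 366 days (Feb 29, 1840 is in that span).
Feb 28, 1841 → Feb 28, 1842: 365 days.
Feb 28, 1842 → Feb 28, 1843: 365 days.
Feb 28, 1843 → Feb 28, 1844: 365 days.
Feb 28, 1844 → Feb 28, 1845: 366 days (Feb 29, 1844 is in that span).
Feb 28, 1845 → Feb 28, 1846: 365 days.
Feb 28, 1846 → Feb 28, 1847: 365 days.
Feb 28, 1847 → Feb 28, 1848: 365 days.
Feb 28, 1848 → Feb 28, 1849: 366 days (Feb 29, 1848 is in that span).
Feb 28, 1849 → Feb 28, 1850: 365 days.
Feb 28, 1850 → Mar 28, 1850: 28 days (February has 28).
Mar 28, 1850 → Apr 28, 1850: 31 days (March has 31).
Apr 28, 1850 → May 28, 1850: 30 days (April has 30).
May 28, 1850 → Jun 28, 1850: 31 days (May has 31).
Jun 28, 1850 → Jul 28, 1850: 30 days (June has 30).
Jul 28, 1850 → Aug 28, 1850: 31 days (July has 31).
Aug 28, 1850 → Sep 28, 1850: 31 days (August has 31).
Sep 28, 1850 → Oct 28, 1850: 30 days (September has 30).
Oct 28, 1850 → Nov 28, 1850: 31 days (October has 31).
Nov 28, 1850 → Dec 28, 1850: 30 days (November has 30).
Dec 28, 1850 → Jan 28, 1851: 31 days (December has 31).
Jan 28, 1851 → Feb 28, 1851: 31 days (January has 31).
Feb 28, 1851 → Mar 27, 1851: 27 days.
Total: 4775 days.

4775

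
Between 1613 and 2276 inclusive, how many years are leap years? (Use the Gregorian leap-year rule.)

Multiples of 4 in [1613,2276]: 166.
Of those, multiples of 100: 6 (not leap unless ÷400).
Multiples of 400: 1.
Leap years = 166 − 6 + 1 = 161.

161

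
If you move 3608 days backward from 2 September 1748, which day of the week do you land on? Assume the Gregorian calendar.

First find the weekday of Sep 2, 1748. Doomsday rule: the anchor day for the 1700s is Sunday. For year 48: 48÷12 = 4 r 0, and 0÷4 = 0, so 4+0+0 = 4.
Sunday + 4 ≡ Thursday — that's 1748's doomsday.
In September the doomsday date is Sep 5.
Sep 2 is 3 days before Sep 5; 3 mod 7 = 3, so Thursday − 3 = Monday.
3608 mod 7 = 3, so 3608 days before a Monday is Monday − 3 = Friday.

Friday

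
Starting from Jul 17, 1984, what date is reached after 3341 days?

September 9, 1993

+365 (one year) → Jul 17, 1985 (2976 left).
+365 (one year) → Jul 17, 1986 (2611 left).
+365 (one year) → Jul 17, 1987 (2246 left).
+366 (one year; includes Feb 29, 1988) → Jul 17, 1988 (1880 left).
+365 (one year) → Jul 17, 1989 (1515 left).
+365 (one year) → Jul 17, 1990 (1150 left).
+365 (one year) → Jul 17, 1991 (785 left).
+366 (one year; includes Feb 29, 1992) → Jul 17, 1992 (419 left).
+365 (one year) → Jul 17, 1993 (54 left).
Jul has 31 days: +15 → Aug 1, 1993 (39 left).
Aug has 31 days: +31 → Sep 1, 1993 (8 left).
+8 → Sep 9, 1993.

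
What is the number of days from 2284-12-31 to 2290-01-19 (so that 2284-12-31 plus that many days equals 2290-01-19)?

Dec 31, 2284 → Dec 31, 2285: 365 days.
Dec 31, 2285 → Dec 31, 2286: 365 days.
Dec 31, 2286 → Dec 31, 2287: 365 days.
Dec 31, 2287 → Dec 31, 2288: 366 days (Feb 29, 2288 is in that span).
Dec 31, 2288 → Jan 31, 2289: 31 days (December has 31).
Jan 31, 2289 → Feb 28, 2289: 28 days (January has 31).
Feb 28, 2289 → Mar 28, 2289: 28 days (February has 28).
Mar 28, 2289 → Apr 28, 2289: 31 days (March has 31).
Apr 28, 2289 → May 28, 2289: 30 days (April has 30).
May 28, 2289 → Jun 28, 2289: 31 days (May has 31).
Jun 28, 2289 → Jul 28, 2289: 30 days (June has 30).
Jul 28, 2289 → Aug 28, 2289: 31 days (July has 31).
Aug 28, 2289 → Sep 28, 2289: 31 days (August has 31).
Sep 28, 2289 → Oct 28, 2289: 30 days (September has 30).
Oct 28, 2289 → Nov 28, 2289: 31 days (October has 31).
Nov 28, 2289 → Dec 28, 2289: 30 days (November has 30).
Dec 28, 2289 → Jan 19, 2290: 22 days.
Total: 1845 days.

1845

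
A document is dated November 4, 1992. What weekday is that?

January 1, 1992 is a Wednesday.
Jan 1, 1992 → Feb 1, 1992: 31 days (January has 31).
Feb 1, 1992 → Mar 1, 1992: 29 days (February has 29).
Mar 1, 1992 → Apr 1, 1992: 31 days (March has 31).
Apr 1, 1992 → May 1, 1992: 30 days (April has 30).
May 1, 1992 → Jun 1, 1992: 31 days (May has 31).
Jun 1, 1992 → Jul 1, 1992: 30 days (June has 30).
Jul 1, 1992 → Aug 1, 1992: 31 days (July has 31).
Aug 1, 1992 → Sep 1, 1992: 31 days (August has 31).
Sep 1, 1992 → Oct 1, 1992: 30 days (September has 30).
Oct 1, 1992 → Nov 1, 1992: 31 days (October has 31).
Nov 1, 1992 → Nov 4, 1992: 3 days.
Total: 308 days.
308 mod 7 = 0, so Wednesday + 0 = Wednesday.

Wednesday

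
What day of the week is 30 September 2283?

Sunday

Doomsday rule: the anchor day for the 2200s is Friday. For year 83: 83÷12 = 6 r 11, and 11÷4 = 2, so 6+11+2 = 19.
Friday + 19 ≡ Wednesday — that's 2283's doomsday.
In September the doomsday date is Sep 5.
Sep 30 is 25 days after Sep 5; 25 mod 7 = 4, so Wednesday + 4 = Sunday.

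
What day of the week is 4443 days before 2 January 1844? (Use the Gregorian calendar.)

Jan 2, 1844 is a Tuesday.
4443 mod 7 = 5, so 4443 days before a Tuesday is Tuesday − 5 = Thursday.

Thursday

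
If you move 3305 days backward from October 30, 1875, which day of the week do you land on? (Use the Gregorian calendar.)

Friday

First find the weekday of Oct 30, 1875. Doomsday rule: the anchor day for the 1800s is Friday. For year 75: 75÷12 = 6 r 3, and 3÷4 = 0, so 6+3+0 = 9.
Friday + 9 ≡ Sunday — that's 1875's doomsday.
In October the doomsday date is Oct 10.
Oct 30 is 20 days after Oct 10; 20 mod 7 = 6, so Sunday + 6 = Saturday.
3305 mod 7 = 1, so 3305 days before a Saturday is Saturday − 1 = Friday.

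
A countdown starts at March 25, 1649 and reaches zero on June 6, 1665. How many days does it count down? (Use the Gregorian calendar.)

Mar 25, 1649 → Mar 25, 1650: 365 days.
Mar 25, 1650 → Mar 25, 1651: 365 days.
Mar 25, 1651 → Mar 25, 1652: 366 days (Feb 29, 1652 is in that span).
Mar 25, 1652 → Mar 25, 1653: 365 days.
Mar 25, 1653 → Mar 25, 1654: 365 days.
Mar 25, 1654 → Mar 25, 1655: 365 days.
Mar 25, 1655 → Mar 25, 1656: 366 days (Feb 29, 1656 is in that span).
Mar 25, 1656 → Mar 25, 1657: 365 days.
Mar 25, 1657 → Mar 25, 1658: 365 days.
Mar 25, 1658 → Mar 25, 1659: 365 days.
Mar 25, 1659 → Mar 25, 1660: 366 days (Feb 29, 1660 is in that span).
Mar 25, 1660 → Mar 25, 1661: 365 days.
Mar 25, 1661 → Mar 25, 1662: 365 days.
Mar 25, 1662 → Mar 25, 1663: 365 days.
Mar 25, 1663 → Mar 25, 1664: 366 days (Feb 29, 1664 is in that span).
Mar 25, 1664 → Mar 25, 1665: 365 days.
Mar 25, 1665 → Apr 25, 1665: 31 days (March has 31).
Apr 25, 1665 → May 25, 1665: 30 days (April has 30).
May 25, 1665 → Jun 6, 1665: 12 days.
Total: 5917 days.

5917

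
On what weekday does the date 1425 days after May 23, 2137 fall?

Monday

First find the weekday of May 23, 2137. Doomsday rule: the anchor day for the 2100s is Sunday. For year 37: 37÷12 = 3 r 1, and 1÷4 = 0, so 3+1+0 = 4.
Sunday + 4 ≡ Thursday — that's 2137's doomsday.
In May the doomsday date is May 9.
May 23 is 14 days after May 9; 14 mod 7 = 0, so Thursday + 0 = Thursday.
1425 mod 7 = 4, so 1425 days after a Thursday is Thursday + 4 = Monday.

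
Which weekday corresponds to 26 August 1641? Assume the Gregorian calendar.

Monday

Doomsday rule: the anchor day for the 1600s is Tuesday. For year 41: 41÷12 = 3 r 5, and 5÷4 = 1, so 3+5+1 = 9.
Tuesday + 9 ≡ Thursday — that's 1641's doomsday.
In August the doomsday date is Aug 8.
Aug 26 is 18 days after Aug 8; 18 mod 7 = 4, so Thursday + 4 = Monday.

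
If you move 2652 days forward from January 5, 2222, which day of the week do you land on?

Friday

Jan 5, 2222 is a Saturday.
2652 mod 7 = 6, so 2652 days after a Saturday is Saturday + 6 = Friday.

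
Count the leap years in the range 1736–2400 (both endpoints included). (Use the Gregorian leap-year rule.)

Multiples of 4 in [1736,2400]: 167.
Of those, multiples of 100: 7 (not leap unless ÷400).
Multiples of 400: 2.
Leap years = 167 − 7 + 2 = 162.

162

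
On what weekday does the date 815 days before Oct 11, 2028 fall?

Sunday

First find the weekday of Oct 11, 2028. Doomsday rule: the anchor day for the 2000s is Tuesday. For year 28: 28÷12 = 2 r 4, and 4÷4 = 1, so 2+4+1 = 7.
Tuesday + 7 ≡ Tuesday — that's 2028's doomsday.
In October the doomsday date is Oct 10.
Oct 11 is 1 day after Oct 10; 1 mod 7 = 1, so Tuesday + 1 = Wednesday.
815 mod 7 = 3, so 815 days before a Wednesday is Wednesday − 3 = Sunday.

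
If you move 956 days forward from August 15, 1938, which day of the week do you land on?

First find the weekday of Aug 15, 1938. Doomsday rule: the anchor day for the 1900s is Wednesday. For year 38: 38÷12 = 3 r 2, and 2÷4 = 0, so 3+2+0 = 5.
Wednesday + 5 ≡ Monday — that's 1938's doomsday.
In August the doomsday date is Aug 8.
Aug 15 is 7 days after Aug 8; 7 mod 7 = 0, so Monday + 0 = Monday.
956 mod 7 = 4, so 956 days after a Monday is Monday + 4 = Friday.

Friday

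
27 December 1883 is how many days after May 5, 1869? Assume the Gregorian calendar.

5349

May 5, 1869 → May 5, 1870: 365 days.
May 5, 1870 → May 5, 1871: 365 days.
May 5, 1871 → May 5, 1872: 366 days (Feb 29, 1872 is in that span).
May 5, 1872 → May 5, 1873: 365 days.
May 5, 1873 → May 5, 1874: 365 days.
May 5, 1874 → May 5, 1875: 365 days.
May 5, 1875 → May 5, 1876: 366 days (Feb 29, 1876 is in that span).
May 5, 1876 → May 5, 1877: 365 days.
May 5, 1877 → May 5, 1878: 365 days.
May 5, 1878 → May 5, 1879: 365 days.
May 5, 1879 → May 5, 1880: 366 days (Feb 29, 1880 is in that span).
May 5, 1880 → May 5, 1881: 365 days.
May 5, 1881 → May 5, 1882: 365 days.
May 5, 1882 → May 5, 1883: 365 days.
May 5, 1883 → Jun 5, 1883: 31 days (May has 31).
Jun 5, 1883 → Jul 5, 1883: 30 days (June has 30).
Jul 5, 1883 → Aug 5, 1883: 31 days (July has 31).
Aug 5, 1883 → Sep 5, 1883: 31 days (August has 31).
Sep 5, 1883 → Oct 5, 1883: 30 days (September has 30).
Oct 5, 1883 → Nov 5, 1883: 31 days (October has 31).
Nov 5, 1883 → Dec 5, 1883: 30 days (November has 30).
Dec 5, 1883 → Dec 27, 1883: 22 days.
Total: 5349 days.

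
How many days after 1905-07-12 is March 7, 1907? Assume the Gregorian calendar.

Jul 12, 1905 → Jul 12, 1906: 365 days.
Jul 12, 1906 → Aug 12, 1906: 31 days (July has 31).
Aug 12, 1906 → Sep 12, 1906: 31 days (August has 31).
Sep 12, 1906 → Oct 12, 1906: 30 days (September has 30).
Oct 12, 1906 → Nov 12, 1906: 31 days (October has 31).
Nov 12, 1906 → Dec 12, 1906: 30 days (November has 30).
Dec 12, 1906 → Jan 12, 1907: 31 days (December has 31).
Jan 12, 1907 → Feb 12, 1907: 31 days (January has 31).
Feb 12, 1907 → Mar 7, 1907: 23 days.
Total: 603 days.

603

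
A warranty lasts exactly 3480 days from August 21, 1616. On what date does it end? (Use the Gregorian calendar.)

+365 (one year) → Aug 21, 1617 (3115 left).
+365 (one year) → Aug 21, 1618 (2750 left).
+365 (one year) → Aug 21, 1619 (2385 left).
+366 (one year; includes Feb 29, 1620) → Aug 21, 1620 (2019 left).
+365 (one year) → Aug 21, 1621 (1654 left).
+365 (one year) → Aug 21, 1622 (1289 left).
+365 (one year) → Aug 21, 1623 (924 left).
+366 (one year; includes Feb 29, 1624) → Aug 21, 1624 (558 left).
+365 (one year) → Aug 21, 1625 (193 left).
Aug has 31 days: +11 → Sep 1, 1625 (182 left).
Sep has 30 days: +30 → Oct 1, 1625 (152 left).
Oct has 31 days: +31 → Nov 1, 1625 (121 left).
Nov has 30 days: +30 → Dec 1, 1625 (91 left).
Dec has 31 days: +31 → Jan 1, 1626 (60 left).
Jan has 31 days: +31 → Feb 1, 1626 (29 left).
Feb has 28 days: +28 → Mar 1, 1626 (1 left).
+1 → Mar 2, 1626.

March 2, 1626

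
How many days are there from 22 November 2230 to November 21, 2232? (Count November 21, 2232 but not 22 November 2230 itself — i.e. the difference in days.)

730

Nov 22, 2230 → Nov 22, 2231: 365 days.
Nov 22, 2231 → Dec 22, 2231: 30 days (November has 30).
Dec 22, 2231 → Jan 22, 2232: 31 days (December has 31).
Jan 22, 2232 → Feb 22, 2232: 31 days (January has 31).
Feb 22, 2232 → Mar 22, 2232: 29 days (February has 29).
Mar 22, 2232 → Apr 22, 2232: 31 days (March has 31).
Apr 22, 2232 → May 22, 2232: 30 days (April has 30).
May 22, 2232 → Jun 22, 2232: 31 days (May has 31).
Jun 22, 2232 → Jul 22, 2232: 30 days (June has 30).
Jul 22, 2232 → Aug 22, 2232: 31 days (July has 31).
Aug 22, 2232 → Sep 22, 2232: 31 days (August has 31).
Sep 22, 2232 → Oct 22, 2232: 30 days (September has 30).
Oct 22, 2232 → Nov 21, 2232: 30 days.
Total: 730 days.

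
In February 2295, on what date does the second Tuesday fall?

February 12, 2295

February 1, 2295 is a Friday.
The first Tuesday is therefore February 5 (4 days later).
The second Tuesday is 5 + 1×7 = February 12.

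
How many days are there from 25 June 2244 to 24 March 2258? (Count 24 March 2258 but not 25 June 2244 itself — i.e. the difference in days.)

5020

Jun 25, 2244 → Jun 25, 2245: 365 days.
Jun 25, 2245 → Jun 25, 2246: 365 days.
Jun 25, 2246 → Jun 25, 2247: 365 days.
Jun 25, 2247 → Jun 25, 2248: 366 days (Feb 29, 2248 is in that span).
Jun 25, 2248 → Jun 25, 2249: 365 days.
Jun 25, 2249 → Jun 25, 2250: 365 days.
Jun 25, 2250 → Jun 25, 2251: 365 days.
Jun 25, 2251 → Jun 25, 2252: 366 days (Feb 29, 2252 is in that span).
Jun 25, 2252 → Jun 25, 2253: 365 days.
Jun 25, 2253 → Jun 25, 2254: 365 days.
Jun 25, 2254 → Jun 25, 2255: 365 days.
Jun 25, 2255 → Jun 25, 2256: 366 days (Feb 29, 2256 is in that span).
Jun 25, 2256 → Jun 25, 2257: 365 days.
Jun 25, 2257 → Jul 25, 2257: 30 days (June has 30).
Jul 25, 2257 → Aug 25, 2257: 31 days (July has 31).
Aug 25, 2257 → Sep 25, 2257: 31 days (August has 31).
Sep 25, 2257 → Oct 25, 2257: 30 days (September has 30).
Oct 25, 2257 → Nov 25, 2257: 31 days (October has 31).
Nov 25, 2257 → Dec 25, 2257: 30 days (November has 30).
Dec 25, 2257 → Jan 25, 2258: 31 days (December has 31).
Jan 25, 2258 → Feb 25, 2258: 31 days (January has 31).
Feb 25, 2258 → Mar 24, 2258: 27 days.
Total: 5020 days.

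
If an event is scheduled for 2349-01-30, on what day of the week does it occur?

Doomsday rule: the anchor day for the 2300s is Wednesday. For year 49: 49÷12 = 4 r 1, and 1÷4 = 0, so 4+1+0 = 5.
Wednesday + 5 ≡ Monday — that's 2349's doomsday.
In January the doomsday date is Jan 3 (2349 is not a leap year).
Jan 30 is 27 days after Jan 3; 27 mod 7 = 6, so Monday + 6 = Sunday.

Sunday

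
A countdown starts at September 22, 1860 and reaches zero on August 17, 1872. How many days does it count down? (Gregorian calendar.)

4347

Sep 22, 1860 → Sep 22, 1861: 365 days.
Sep 22, 1861 → Sep 22, 1862: 365 days.
Sep 22, 1862 → Sep 22, 1863: 365 days.
Sep 22, 1863 → Sep 22, 1864: 366 days (Feb 29, 1864 is in that span).
Sep 22, 1864 → Sep 22, 1865: 365 days.
Sep 22, 1865 → Sep 22, 1866: 365 days.
Sep 22, 1866 → Sep 22, 1867: 365 days.
Sep 22, 1867 → Sep 22, 1868: 366 days (Feb 29, 1868 is in that span).
Sep 22, 1868 → Sep 22, 1869: 365 days.
Sep 22, 1869 → Sep 22, 1870: 365 days.
Sep 22, 1870 → Sep 22, 1871: 365 days.
Sep 22, 1871 → Oct 22, 1871: 30 days (September has 30).
Oct 22, 1871 → Nov 22, 1871: 31 days (October has 31).
Nov 22, 1871 → Dec 22, 1871: 30 days (November has 30).
Dec 22, 1871 → Jan 22, 1872: 31 days (December has 31).
Jan 22, 1872 → Feb 22, 1872: 31 days (January has 31).
Feb 22, 1872 → Mar 22, 1872: 29 days (February has 29).
Mar 22, 1872 → Apr 22, 1872: 31 days (March has 31).
Apr 22, 1872 → May 22, 1872: 30 days (April has 30).
May 22, 1872 → Jun 22, 1872: 31 days (May has 31).
Jun 22, 1872 → Jul 22, 1872: 30 days (June has 30).
Jul 22, 1872 → Aug 17, 1872: 26 days.
Total: 4347 days.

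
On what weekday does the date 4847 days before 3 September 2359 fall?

Sep 3, 2359 is a Thursday.
4847 mod 7 = 3, so 4847 days before a Thursday is Thursday − 3 = Monday.

Monday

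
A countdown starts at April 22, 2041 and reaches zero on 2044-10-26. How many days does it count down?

1283

Apr 22, 2041 → Apr 22, 2042: 365 days.
Apr 22, 2042 → Apr 22, 2043: 365 days.
Apr 22, 2043 → Apr 22, 2044: 366 days (Feb 29, 2044 is in that span).
Apr 22, 2044 → May 22, 2044: 30 days (April has 30).
May 22, 2044 → Jun 22, 2044: 31 days (May has 31).
Jun 22, 2044 → Jul 22, 2044: 30 days (June has 30).
Jul 22, 2044 → Aug 22, 2044: 31 days (July has 31).
Aug 22, 2044 → Sep 22, 2044: 31 days (August has 31).
Sep 22, 2044 → Oct 22, 2044: 30 days (September has 30).
Oct 22, 2044 → Oct 26, 2044: 4 days.
Total: 1283 days.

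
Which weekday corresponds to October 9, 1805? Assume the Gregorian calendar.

Wednesday

January 1, 1805 is a Tuesday.
Jan 1, 1805 → Feb 1, 1805: 31 days (January has 31).
Feb 1, 1805 → Mar 1, 1805: 28 days (February has 28).
Mar 1, 1805 → Apr 1, 1805: 31 days (March has 31).
Apr 1, 1805 → May 1, 1805: 30 days (April has 30).
May 1, 1805 → Jun 1, 1805: 31 days (May has 31).
Jun 1, 1805 → Jul 1, 1805: 30 days (June has 30).
Jul 1, 1805 → Aug 1, 1805: 31 days (July has 31).
Aug 1, 1805 → Sep 1, 1805: 31 days (August has 31).
Sep 1, 1805 → Oct 1, 1805: 30 days (September has 30).
Oct 1, 1805 → Oct 9, 1805: 8 days.
Total: 281 days.
281 mod 7 = 1, so Tuesday + 1 = Wednesday.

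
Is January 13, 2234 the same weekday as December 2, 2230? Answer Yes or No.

No

From Dec 2, 2230 to Jan 13, 2234 is 1138 days.
1138 mod 7 = 4, so they are different weekdays.
(Dec 2, 2230 is a Thursday; Jan 13, 2234 is a Monday.)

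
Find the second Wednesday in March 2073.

March 8, 2073

March 1, 2073 is a Wednesday.
The first Wednesday is therefore March 1 (same day).
The second Wednesday is 1 + 1×7 = March 8.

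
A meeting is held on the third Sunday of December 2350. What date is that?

December 17, 2350

December 1, 2350 is a Friday.
The first Sunday is therefore December 3 (2 days later).
The third Sunday is 3 + 2×7 = December 17.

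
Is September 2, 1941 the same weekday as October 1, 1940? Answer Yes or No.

Yes

From Oct 1, 1940 to Sep 2, 1941 is 336 days.
336 mod 7 = 0, so they are the same weekday.
(Oct 1, 1940 is a Tuesday; Sep 2, 1941 is a Tuesday.)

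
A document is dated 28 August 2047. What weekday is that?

Wednesday

Doomsday rule: the anchor day for the 2000s is Tuesday. For year 47: 47÷12 = 3 r 11, and 11÷4 = 2, so 3+11+2 = 16.
Tuesday + 16 ≡ Thursday — that's 2047's doomsday.
In August the doomsday date is Aug 8.
Aug 28 is 20 days after Aug 8; 20 mod 7 = 6, so Thursday + 6 = Wednesday.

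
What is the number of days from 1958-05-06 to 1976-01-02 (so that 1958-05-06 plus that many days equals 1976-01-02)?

May 6, 1958 → May 6, 1959: 365 days.
May 6, 1959 → May 6, 1960: 366 days (Feb 29, 1960 is in that span).
May 6, 1960 → May 6, 1961: 365 days.
May 6, 1961 → May 6, 1962: 365 days.
May 6, 1962 → May 6, 1963: 365 days.
May 6, 1963 → May 6, 1964: 366 days (Feb 29, 1964 is in that span).
May 6, 1964 → May 6, 1965: 365 days.
May 6, 1965 → May 6, 1966: 365 days.
May 6, 1966 → May 6, 1967: 365 days.
May 6, 1967 → May 6, 1968: 366 days (Feb 29, 1968 is in that span).
May 6, 1968 → May 6, 1969: 365 days.
May 6, 1969 → May 6, 1970: 365 days.
May 6, 1970 → May 6, 1971: 365 days.
May 6, 1971 → May 6, 1972: 366 days (Feb 29, 1972 is in that span).
May 6, 1972 → May 6, 1973: 365 days.
May 6, 1973 → May 6, 1974: 365 days.
May 6, 1974 → May 6, 1975: 365 days.
May 6, 1975 → Jun 6, 1975: 31 days (May has 31).
Jun 6, 1975 → Jul 6, 1975: 30 days (June has 30).
Jul 6, 1975 → Aug 6, 1975: 31 days (July has 31).
Aug 6, 1975 → Sep 6, 1975: 31 days (August has 31).
Sep 6, 1975 → Oct 6, 1975: 30 days (September has 30).
Oct 6, 1975 → Nov 6, 1975: 31 days (October has 31).
Nov 6, 1975 → Dec 6, 1975: 30 days (November has 30).
Dec 6, 1975 → Jan 2, 1976: 27 days.
Total: 6450 days.

6450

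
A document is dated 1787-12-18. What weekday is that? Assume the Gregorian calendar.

Tuesday

Doomsday rule: the anchor day for the 1700s is Sunday. For year 87: 87÷12 = 7 r 3, and 3÷4 = 0, so 7+3+0 = 10.
Sunday + 10 ≡ Wednesday — that's 1787's doomsday.
In December the doomsday date is Dec 12.
Dec 18 is 6 days after Dec 12; 6 mod 7 = 6, so Wednesday + 6 = Tuesday.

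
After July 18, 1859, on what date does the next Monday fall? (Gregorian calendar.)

July 25, 1859

Jul 18, 1859 is a Monday.
From Monday to the next Monday is 7 days.
Jul 18, 1859 + 7 = Jul 25, 1859.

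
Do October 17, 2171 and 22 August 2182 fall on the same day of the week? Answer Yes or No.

From Oct 17, 2171 to Aug 22, 2182 is 3962 days.
3962 mod 7 = 0, so they are the same weekday.
(Oct 17, 2171 is a Thursday; Aug 22, 2182 is a Thursday.)

Yes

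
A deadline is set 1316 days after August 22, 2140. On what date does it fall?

+365 (one year) → Aug 22, 2141 (951 left).
+365 (one year) → Aug 22, 2142 (586 left).
+365 (one year) → Aug 22, 2143 (221 left).
Aug has 31 days: +10 → Sep 1, 2143 (211 left).
Sep has 30 days: +30 → Oct 1, 2143 (181 left).
Oct has 31 days: +31 → Nov 1, 2143 (150 left).
Nov has 30 days: +30 → Dec 1, 2143 (120 left).
Dec has 31 days: +31 → Jan 1, 2144 (89 left).
Jan has 31 days: +31 → Feb 1, 2144 (58 left).
Feb has 29 days: +29 → Mar 1, 2144 (29 left).
+29 → Mar 30, 2144.

March 30, 2144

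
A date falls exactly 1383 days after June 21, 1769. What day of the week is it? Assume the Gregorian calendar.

Sunday

First find the weekday of Jun 21, 1769. Doomsday rule: the anchor day for the 1700s is Sunday. For year 69: 69÷12 = 5 r 9, and 9÷4 = 2, so 5+9+2 = 16.
Sunday + 16 ≡ Tuesday — that's 1769's doomsday.
In June the doomsday date is Jun 6.
Jun 21 is 15 days after Jun 6; 15 mod 7 = 1, so Tuesday + 1 = Wednesday.
1383 mod 7 = 4, so 1383 days after a Wednesday is Wednesday + 4 = Sunday.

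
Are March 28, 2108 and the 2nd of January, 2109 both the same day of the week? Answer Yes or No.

From Mar 28, 2108 to Jan 2, 2109 is 280 days.
280 mod 7 = 0, so they are the same weekday.
(Mar 28, 2108 is a Wednesday; Jan 2, 2109 is a Wednesday.)

Yes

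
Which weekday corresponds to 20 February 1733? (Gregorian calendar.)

Doomsday rule: the anchor day for the 1700s is Sunday. For year 33: 33÷12 = 2 r 9, and 9÷4 = 2, so 2+9+2 = 13.
Sunday + 13 ≡ Saturday — that's 1733's doomsday.
In February the doomsday date is Feb 28 (1733 is not a leap year).
Feb 20 is 8 days before Feb 28; 8 mod 7 = 1, so Saturday − 1 = Friday.

Friday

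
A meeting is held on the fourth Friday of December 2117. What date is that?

December 1, 2117 is a Wednesday.
The first Friday is therefore December 3 (2 days later).
The fourth Friday is 3 + 3×7 = December 24.

December 24, 2117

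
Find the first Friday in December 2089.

December 2, 2089

December 1, 2089 is a Thursday.
The first Friday is therefore December 2 (1 days later).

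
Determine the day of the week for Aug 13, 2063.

Monday

Doomsday rule: the anchor day for the 2000s is Tuesday. For year 63: 63÷12 = 5 r 3, and 3÷4 = 0, so 5+3+0 = 8.
Tuesday + 8 ≡ Wednesday — that's 2063's doomsday.
In August the doomsday date is Aug 8.
Aug 13 is 5 days after Aug 8; 5 mod 7 = 5, so Wednesday + 5 = Monday.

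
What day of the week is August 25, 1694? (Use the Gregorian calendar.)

Doomsday rule: the anchor day for the 1600s is Tuesday. For year 94: 94÷12 = 7 r 10, and 10÷4 = 2, so 7+10+2 = 19.
Tuesday + 19 ≡ Sunday — that's 1694's doomsday.
In August the doomsday date is Aug 8.
Aug 25 is 17 days after Aug 8; 17 mod 7 = 3, so Sunday + 3 = Wednesday.

Wednesday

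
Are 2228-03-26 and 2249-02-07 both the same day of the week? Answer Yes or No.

Yes

From Mar 26, 2228 to Feb 7, 2249 is 7623 days.
7623 mod 7 = 0, so they are the same weekday.
(Mar 26, 2228 is a Wednesday; Feb 7, 2249 is a Wednesday.)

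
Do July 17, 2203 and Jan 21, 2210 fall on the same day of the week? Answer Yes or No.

Yes

From Jul 17, 2203 to Jan 21, 2210 is 2380 days.
2380 mod 7 = 0, so they are the same weekday.
(Jul 17, 2203 is a Sunday; Jan 21, 2210 is a Sunday.)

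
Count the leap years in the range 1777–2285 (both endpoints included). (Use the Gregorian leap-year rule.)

Multiples of 4 in [1777,2285]: 127.
Of those, multiples of 100: 5 (not leap unless ÷400).
Multiples of 400: 1.
Leap years = 127 − 5 + 1 = 123.

123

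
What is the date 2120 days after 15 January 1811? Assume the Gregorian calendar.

November 4, 1816

+365 (one year) → Jan 15, 1812 (1755 left).
+366 (one year; includes Feb 29, 1812) → Jan 15, 1813 (1389 left).
+365 (one year) → Jan 15, 1814 (1024 left).
+365 (one year) → Jan 15, 1815 (659 left).
+365 (one year) → Jan 15, 1816 (294 left).
Jan has 31 days: +17 → Feb 1, 1816 (277 left).
Feb has 29 days: +29 → Mar 1, 1816 (248 left).
Mar has 31 days: +31 → Apr 1, 1816 (217 left).
Apr has 30 days: +30 → May 1, 1816 (187 left).
May has 31 days: +31 → Jun 1, 1816 (156 left).
Jun has 30 days: +30 → Jul 1, 1816 (126 left).
Jul has 31 days: +31 → Aug 1, 1816 (95 left).
Aug has 31 days: +31 → Sep 1, 1816 (64 left).
Sep has 30 days: +30 → Oct 1, 1816 (34 left).
Oct has 31 days: +31 → Nov 1, 1816 (3 left).
+3 → Nov 4, 1816.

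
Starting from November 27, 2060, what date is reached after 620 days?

August 9, 2062

+365 (one year) → Nov 27, 2061 (255 left).
Nov has 30 days: +4 → Dec 1, 2061 (251 left).
Dec has 31 days: +31 → Jan 1, 2062 (220 left).
Jan has 31 days: +31 → Feb 1, 2062 (189 left).
Feb has 28 days: +28 → Mar 1, 2062 (161 left).
Mar has 31 days: +31 → Apr 1, 2062 (130 left).
Apr has 30 days: +30 → May 1, 2062 (100 left).
May has 31 days: +31 → Jun 1, 2062 (69 left).
Jun has 30 days: +30 → Jul 1, 2062 (39 left).
Jul has 31 days: +31 → Aug 1, 2062 (8 left).
+8 → Aug 9, 2062.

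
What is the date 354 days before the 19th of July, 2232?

July 31, 2231

−19 → Jun 30, 2232 (end of Jun, 30 days; 335 left).
−30 → May 31, 2232 (end of May, 31 days; 305 left).
−31 → Apr 30, 2232 (end of Apr, 30 days; 274 left).
−30 → Mar 31, 2232 (end of Mar, 31 days; 244 left).
−31 → Feb 29, 2232 (end of Feb, 29 days; 213 left).
−29 → Jan 31, 2232 (end of Jan, 31 days; 184 left).
−31 → Dec 31, 2231 (end of Dec, 31 days; 153 left).
−31 → Nov 30, 2231 (end of Nov, 30 days; 122 left).
−30 → Oct 31, 2231 (end of Oct, 31 days; 92 left).
−31 → Sep 30, 2231 (end of Sep, 30 days; 61 left).
−30 → Aug 31, 2231 (end of Aug, 31 days; 31 left).
−31 → Jul 31, 2231 (end of Jul, 31 days; 0 left).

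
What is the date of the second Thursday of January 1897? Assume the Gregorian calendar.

January 14, 1897

January 1, 1897 is a Friday.
The first Thursday is therefore January 7 (6 days later).
The second Thursday is 7 + 1×7 = January 14.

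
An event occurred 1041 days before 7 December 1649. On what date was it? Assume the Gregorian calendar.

−365 (one year) → Dec 7, 1648 (676 left).
−366 (one year; includes Feb 29, 1648) → Dec 7, 1647 (310 left).
−7 → Nov 30, 1647 (end of Nov, 30 days; 303 left).
−30 → Oct 31, 1647 (end of Oct, 31 days; 273 left).
−31 → Sep 30, 1647 (end of Sep, 30 days; 242 left).
−30 → Aug 31, 1647 (end of Aug, 31 days; 212 left).
−31 → Jul 31, 1647 (end of Jul, 31 days; 181 left).
−31 → Jun 30, 1647 (end of Jun, 30 days; 150 left).
−30 → May 31, 1647 (end of May, 31 days; 120 left).
−31 → Apr 30, 1647 (end of Apr, 30 days; 89 left).
−30 → Mar 31, 1647 (end of Mar, 31 days; 59 left).
−31 → Feb 28, 1647 (end of Feb, 28 days; 28 left).
−28 → Jan 31, 1647 (end of Jan, 31 days; 0 left).

January 31, 1647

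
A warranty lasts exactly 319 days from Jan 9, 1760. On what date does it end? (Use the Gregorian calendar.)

Jan has 31 days: +23 → Feb 1, 1760 (296 left).
Feb has 29 days: +29 → Mar 1, 1760 (267 left).
Mar has 31 days: +31 → Apr 1, 1760 (236 left).
Apr has 30 days: +30 → May 1, 1760 (206 left).
May has 31 days: +31 → Jun 1, 1760 (175 left).
Jun has 30 days: +30 → Jul 1, 1760 (145 left).
Jul has 31 days: +31 → Aug 1, 1760 (114 left).
Aug has 31 days: +31 → Sep 1, 1760 (83 left).
Sep has 30 days: +30 → Oct 1, 1760 (53 left).
Oct has 31 days: +31 → Nov 1, 1760 (22 left).
+22 → Nov 23, 1760.

November 23, 1760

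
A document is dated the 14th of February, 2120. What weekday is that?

Wednesday

Doomsday rule: the anchor day for the 2100s is Sunday. For year 20: 20÷12 = 1 r 8, and 8÷4 = 2, so 1+8+2 = 11.
Sunday + 11 ≡ Thursday — that's 2120's doomsday.
In February the doomsday date is Feb 29 (2120 is a leap year (divisible by 4)).
Feb 14 is 15 days before Feb 29; 15 mod 7 = 1, so Thursday − 1 = Wednesday.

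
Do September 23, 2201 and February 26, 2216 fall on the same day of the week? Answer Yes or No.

From Sep 23, 2201 to Feb 26, 2216 is 5269 days.
5269 mod 7 = 5, so they are different weekdays.
(Sep 23, 2201 is a Wednesday; Feb 26, 2216 is a Monday.)

No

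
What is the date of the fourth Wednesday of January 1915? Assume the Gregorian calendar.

January 27, 1915

January 1, 1915 is a Friday.
The first Wednesday is therefore January 6 (5 days later).
The fourth Wednesday is 6 + 3×7 = January 27.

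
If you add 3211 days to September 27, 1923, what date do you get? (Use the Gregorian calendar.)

July 12, 1932

+366 (one year; includes Feb 29, 1924) → Sep 27, 1924 (2845 left).
+365 (one year) → Sep 27, 1925 (2480 left).
+365 (one year) → Sep 27, 1926 (2115 left).
+365 (one year) → Sep 27, 1927 (1750 left).
+366 (one year; includes Feb 29, 1928) → Sep 27, 1928 (1384 left).
+365 (one year) → Sep 27, 1929 (1019 left).
+365 (one year) → Sep 27, 1930 (654 left).
+365 (one year) → Sep 27, 1931 (289 left).
Sep has 30 days: +4 → Oct 1, 1931 (285 left).
Oct has 31 days: +31 → Nov 1, 1931 (254 left).
Nov has 30 days: +30 → Dec 1, 1931 (224 left).
Dec has 31 days: +31 → Jan 1, 1932 (193 left).
Jan has 31 days: +31 → Feb 1, 1932 (162 left).
Feb has 29 days: +29 → Mar 1, 1932 (133 left).
Mar has 31 days: +31 → Apr 1, 1932 (102 left).
Apr has 30 days: +30 → May 1, 1932 (72 left).
May has 31 days: +31 → Jun 1, 1932 (41 left).
Jun has 30 days: +30 → Jul 1, 1932 (11 left).
+11 → Jul 12, 1932.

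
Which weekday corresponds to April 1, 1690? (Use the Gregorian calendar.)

Saturday

Doomsday rule: the anchor day for the 1600s is Tuesday. For year 90: 90÷12 = 7 r 6, and 6÷4 = 1, so 7+6+1 = 14.
Tuesday + 14 ≡ Tuesday — that's 1690's doomsday.
In April the doomsday date is Apr 4.
Apr 1 is 3 days before Apr 4; 3 mod 7 = 3, so Tuesday − 3 = Saturday.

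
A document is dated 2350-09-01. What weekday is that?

Friday

Doomsday rule: the anchor day for the 2300s is Wednesday. For year 50: 50÷12 = 4 r 2, and 2÷4 = 0, so 4+2+0 = 6.
Wednesday + 6 ≡ Tuesday — that's 2350's doomsday.
In September the doomsday date is Sep 5.
Sep 1 is 4 days before Sep 5; 4 mod 7 = 4, so Tuesday − 4 = Friday.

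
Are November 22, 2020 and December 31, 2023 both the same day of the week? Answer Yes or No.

From Nov 22, 2020 to Dec 31, 2023 is 1134 days.
1134 mod 7 = 0, so they are the same weekday.
(Nov 22, 2020 is a Sunday; Dec 31, 2023 is a Sunday.)

Yes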